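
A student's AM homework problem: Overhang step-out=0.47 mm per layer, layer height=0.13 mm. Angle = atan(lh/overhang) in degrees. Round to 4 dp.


angle = atan(0.13/0.47) = 15.4612 degrees


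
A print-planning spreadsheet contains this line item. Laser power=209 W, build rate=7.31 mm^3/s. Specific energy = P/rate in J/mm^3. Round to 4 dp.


SE = 209 / 7.31 = 28.591 J/mm^3


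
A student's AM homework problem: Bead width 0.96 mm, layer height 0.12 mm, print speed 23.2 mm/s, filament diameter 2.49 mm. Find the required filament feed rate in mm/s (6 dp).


Q = 0.96 * 0.12 * 23.2 = 2.67264 mm^3/s
A_fil = pi*(2.49/2)^2 = 4.86954715 mm^2
v_feed = 2.67264 / 4.86954715 = 0.548848 mm/s


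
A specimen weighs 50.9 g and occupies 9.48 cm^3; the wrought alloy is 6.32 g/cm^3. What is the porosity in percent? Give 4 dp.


rho_part = 50.9 / 9.48 = 5.36919831 g/cm^3
Porosity = (1 - 5.36919831/6.32)*100 = 15.0443 %


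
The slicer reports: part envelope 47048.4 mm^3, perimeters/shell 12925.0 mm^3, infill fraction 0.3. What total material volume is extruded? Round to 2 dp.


V_infill = (47048.4 - 12925.0) * 0.3 = 10237.02
V_total = 12925.0 + 10237.02 = 23162.02 mm^3


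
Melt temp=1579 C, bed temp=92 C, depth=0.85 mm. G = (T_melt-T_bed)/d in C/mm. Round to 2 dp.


G = (1579-92)/0.85 = 1749.41 C/mm


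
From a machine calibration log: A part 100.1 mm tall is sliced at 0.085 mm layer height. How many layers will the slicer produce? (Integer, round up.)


Layers = ceil(100.1/0.085) = 1178


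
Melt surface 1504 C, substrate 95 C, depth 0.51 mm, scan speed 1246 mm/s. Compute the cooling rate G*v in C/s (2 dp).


G = (1504-95)/0.51 = 2762.74509804 C/mm
CR = 2762.74509804 * 1246 = 3442380.39 C/s


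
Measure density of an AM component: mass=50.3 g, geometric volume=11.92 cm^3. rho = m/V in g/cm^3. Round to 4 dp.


rho = 50.3 / 11.92 = 4.2198 g/cm^3


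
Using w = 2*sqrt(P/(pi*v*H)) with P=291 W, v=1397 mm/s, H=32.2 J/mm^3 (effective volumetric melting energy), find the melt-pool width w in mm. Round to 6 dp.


w = 2*sqrt(291/(pi*1397*32.2)) = 0.090756 mm


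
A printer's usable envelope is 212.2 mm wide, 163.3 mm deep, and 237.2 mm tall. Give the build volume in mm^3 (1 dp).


V = 212.2 * 163.3 * 237.2 = 8219516.1 mm^3


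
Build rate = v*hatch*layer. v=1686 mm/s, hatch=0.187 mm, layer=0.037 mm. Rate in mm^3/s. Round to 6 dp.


Rate = 1686 * 0.187 * 0.037 = 11.665434 mm^3/s


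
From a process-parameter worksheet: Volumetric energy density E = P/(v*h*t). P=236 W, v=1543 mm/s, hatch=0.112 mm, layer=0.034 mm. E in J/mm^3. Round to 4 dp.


E = 236 / (1543*0.112*0.034) = 40.1651 J/mm^3


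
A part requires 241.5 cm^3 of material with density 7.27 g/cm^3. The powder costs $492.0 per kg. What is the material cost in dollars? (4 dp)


Mass = 241.5*7.27/1000 = 1.755705 kg
Cost = 1.755705 * 492.0 = 863.8069 $


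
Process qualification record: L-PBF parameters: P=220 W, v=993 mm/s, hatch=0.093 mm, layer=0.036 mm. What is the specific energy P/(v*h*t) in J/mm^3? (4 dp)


Build rate = 993 * 0.093 * 0.036 = 3.324564 mm^3/s
SE = 220 / 3.324564 = 66.1741 J/mm^3


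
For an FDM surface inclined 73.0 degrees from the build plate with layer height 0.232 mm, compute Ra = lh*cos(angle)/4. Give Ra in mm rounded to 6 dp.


Ra = 0.232 * cos(73.0) / 4 = 0.016958 mm


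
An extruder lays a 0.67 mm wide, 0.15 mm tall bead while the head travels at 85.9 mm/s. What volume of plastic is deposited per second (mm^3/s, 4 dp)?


Rate = 0.67 * 0.15 * 85.9 = 8.633 mm^3/s


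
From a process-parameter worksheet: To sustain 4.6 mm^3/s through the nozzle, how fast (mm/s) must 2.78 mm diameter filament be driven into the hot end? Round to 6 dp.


A = pi*(2.78/2)^2 = 6.069871
v = 4.6 / 6.069871 = 0.757841 mm/s


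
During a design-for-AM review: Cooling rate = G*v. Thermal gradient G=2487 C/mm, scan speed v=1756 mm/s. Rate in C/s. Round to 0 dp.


CR = 2487 * 1756 = 4367172 C/s


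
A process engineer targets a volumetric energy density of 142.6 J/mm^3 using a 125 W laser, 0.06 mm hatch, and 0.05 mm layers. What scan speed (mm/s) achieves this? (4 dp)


v = 125 / (142.6*0.06*0.05) = 292.1926 mm/s


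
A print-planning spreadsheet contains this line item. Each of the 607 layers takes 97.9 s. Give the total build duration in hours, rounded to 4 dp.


t = 607 * 97.9 / 3600 = 16.507 hrs


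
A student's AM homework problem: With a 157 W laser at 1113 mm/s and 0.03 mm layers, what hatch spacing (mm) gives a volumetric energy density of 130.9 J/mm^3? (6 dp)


h = 157 / (130.9*1113*0.03) = 0.035921 mm


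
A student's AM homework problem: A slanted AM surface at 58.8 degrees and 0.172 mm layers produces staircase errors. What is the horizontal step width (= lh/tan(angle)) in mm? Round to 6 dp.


step = 0.172 / tan(58.8) = 0.104167 mm


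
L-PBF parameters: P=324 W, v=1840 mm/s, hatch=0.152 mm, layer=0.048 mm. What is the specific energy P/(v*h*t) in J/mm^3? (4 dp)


Build rate = 1840 * 0.152 * 0.048 = 13.42464 mm^3/s
SE = 324 / 13.42464 = 24.1347 J/mm^3


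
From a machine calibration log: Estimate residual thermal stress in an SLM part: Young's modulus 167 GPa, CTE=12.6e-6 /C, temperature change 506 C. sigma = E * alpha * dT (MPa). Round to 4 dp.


sigma = 167*1000 * 12.6e-6 * 506 = 1064.7252 MPa


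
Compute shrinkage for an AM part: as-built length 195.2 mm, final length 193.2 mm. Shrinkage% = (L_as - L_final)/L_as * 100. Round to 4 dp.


Shrinkage = ((195.2-193.2)/195.2)*100 = 1.0246 %


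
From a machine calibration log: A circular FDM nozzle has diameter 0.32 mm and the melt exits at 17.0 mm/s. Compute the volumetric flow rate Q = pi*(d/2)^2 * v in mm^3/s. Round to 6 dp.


A = pi*(0.32/2)^2 = 0.08042477 mm^2
Q = 0.08042477 * 17.0 = 1.367221 mm^3/s


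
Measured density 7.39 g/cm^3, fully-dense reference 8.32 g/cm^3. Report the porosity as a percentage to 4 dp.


Porosity = (1-7.39/8.32)*100 = 11.1779 %


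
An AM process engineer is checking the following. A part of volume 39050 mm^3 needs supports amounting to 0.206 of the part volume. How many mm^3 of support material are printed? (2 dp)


V_support = 39050 * 0.206 = 8044.3 mm^3


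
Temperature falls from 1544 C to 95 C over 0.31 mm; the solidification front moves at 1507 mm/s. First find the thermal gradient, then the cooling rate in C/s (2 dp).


G = (1544-95)/0.31 = 4674.19354839 C/mm
CR = 4674.19354839 * 1507 = 7044009.68 C/s


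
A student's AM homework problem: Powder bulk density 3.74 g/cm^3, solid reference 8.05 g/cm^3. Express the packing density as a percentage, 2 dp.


Packing = (3.74/8.05)*100 = 46.46 %


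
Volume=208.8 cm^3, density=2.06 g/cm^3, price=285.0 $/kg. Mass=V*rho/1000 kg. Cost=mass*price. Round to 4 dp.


Mass = 208.8*2.06/1000 = 0.430128 kg
Cost = 0.430128 * 285.0 = 122.5865 $


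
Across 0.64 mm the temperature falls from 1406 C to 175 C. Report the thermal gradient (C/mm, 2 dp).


G = (1406-175)/0.64 = 1923.44 C/mm


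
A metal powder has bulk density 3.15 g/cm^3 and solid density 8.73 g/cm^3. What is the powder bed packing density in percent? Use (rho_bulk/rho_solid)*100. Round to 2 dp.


Packing = (3.15/8.73)*100 = 36.08 %


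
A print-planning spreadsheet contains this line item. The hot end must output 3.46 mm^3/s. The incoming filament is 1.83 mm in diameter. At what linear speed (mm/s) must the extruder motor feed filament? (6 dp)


A = pi*(1.83/2)^2 = 2.63022
v = 3.46 / 2.63022 = 1.315479 mm/s


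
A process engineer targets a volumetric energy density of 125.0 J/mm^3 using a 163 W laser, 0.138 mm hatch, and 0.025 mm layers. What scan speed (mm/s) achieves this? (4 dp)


v = 163 / (125.0*0.138*0.025) = 377.971 mm/s


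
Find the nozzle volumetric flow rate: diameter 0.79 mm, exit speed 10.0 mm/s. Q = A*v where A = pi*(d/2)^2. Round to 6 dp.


A = pi*(0.79/2)^2 = 0.49016699 mm^2
Q = 0.49016699 * 10.0 = 4.90167 mm^3/s


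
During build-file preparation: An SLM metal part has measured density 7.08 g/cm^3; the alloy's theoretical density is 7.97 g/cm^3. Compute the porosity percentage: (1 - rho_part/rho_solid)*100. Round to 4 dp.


Porosity = (1-7.08/7.97)*100 = 11.1669 %


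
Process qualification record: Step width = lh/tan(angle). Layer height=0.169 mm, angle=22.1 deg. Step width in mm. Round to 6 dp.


step = 0.169 / tan(22.1) = 0.416197 mm


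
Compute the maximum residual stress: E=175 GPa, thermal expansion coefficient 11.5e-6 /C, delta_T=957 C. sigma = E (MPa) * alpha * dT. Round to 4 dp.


sigma = 175*1000 * 11.5e-6 * 957 = 1925.9625 MPa


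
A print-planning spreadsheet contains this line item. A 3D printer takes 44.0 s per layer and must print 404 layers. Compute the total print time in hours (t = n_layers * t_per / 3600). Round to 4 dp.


t = 404 * 44.0 / 3600 = 4.9378 hrs


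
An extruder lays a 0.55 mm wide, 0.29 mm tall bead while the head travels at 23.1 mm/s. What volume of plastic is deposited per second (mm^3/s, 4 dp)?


Rate = 0.55 * 0.29 * 23.1 = 3.6845 mm^3/s


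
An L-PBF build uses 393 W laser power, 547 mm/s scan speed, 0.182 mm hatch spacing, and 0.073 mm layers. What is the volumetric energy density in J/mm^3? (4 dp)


E = 393 / (547*0.182*0.073) = 54.0768 J/mm^3


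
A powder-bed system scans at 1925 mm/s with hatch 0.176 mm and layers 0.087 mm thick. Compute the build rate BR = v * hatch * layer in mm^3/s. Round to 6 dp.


Rate = 1925 * 0.176 * 0.087 = 29.4756 mm^3/s


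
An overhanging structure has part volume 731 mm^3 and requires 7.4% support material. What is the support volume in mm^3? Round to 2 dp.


V_support = 731 * 0.074 = 54.09 mm^3


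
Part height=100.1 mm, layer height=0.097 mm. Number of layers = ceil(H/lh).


Layers = ceil(100.1/0.097) = 1032


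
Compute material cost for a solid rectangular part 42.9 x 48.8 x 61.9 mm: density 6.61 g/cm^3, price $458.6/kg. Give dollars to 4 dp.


V = 42.9 * 48.8 * 61.9 = 129588.888 mm^3 = 129.588888 cm^3
Mass = 129.588888 * 6.61 / 1000 = 0.85658255 kg
Cost = 0.85658255 * 458.6 = 392.8288 $


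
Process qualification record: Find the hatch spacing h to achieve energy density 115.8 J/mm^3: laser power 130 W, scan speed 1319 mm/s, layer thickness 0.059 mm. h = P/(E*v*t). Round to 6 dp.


h = 130 / (115.8*1319*0.059) = 0.014426 mm


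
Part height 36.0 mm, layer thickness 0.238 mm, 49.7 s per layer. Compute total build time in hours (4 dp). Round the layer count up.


Layers = ceil(36.0/0.238) = 152
t = 152 * 49.7 / 3600 = 2.0984 hrs


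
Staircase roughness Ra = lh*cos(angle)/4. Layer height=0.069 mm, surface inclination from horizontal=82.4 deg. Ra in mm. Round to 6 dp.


Ra = 0.069 * cos(82.4) / 4 = 0.002281 mm


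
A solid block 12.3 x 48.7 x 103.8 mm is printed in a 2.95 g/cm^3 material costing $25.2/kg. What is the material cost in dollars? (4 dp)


V = 12.3 * 48.7 * 103.8 = 62177.238 mm^3 = 62.177238 cm^3
Mass = 62.177238 * 2.95 / 1000 = 0.18342285 kg
Cost = 0.18342285 * 25.2 = 4.6223 $


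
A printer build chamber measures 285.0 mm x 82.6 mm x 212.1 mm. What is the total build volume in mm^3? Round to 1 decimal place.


V = 285.0 * 82.6 * 212.1 = 4993046.1 mm^3


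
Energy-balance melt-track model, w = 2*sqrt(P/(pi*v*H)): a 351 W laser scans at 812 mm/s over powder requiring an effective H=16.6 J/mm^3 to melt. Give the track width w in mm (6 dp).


w = 2*sqrt(351/(pi*812*16.6)) = 0.182086 mm


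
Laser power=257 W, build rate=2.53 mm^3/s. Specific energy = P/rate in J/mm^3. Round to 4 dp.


SE = 257 / 2.53 = 101.581 J/mm^3


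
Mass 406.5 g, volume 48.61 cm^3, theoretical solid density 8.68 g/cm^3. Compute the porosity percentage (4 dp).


rho_part = 406.5 / 48.61 = 8.36247686 g/cm^3
Porosity = (1 - 8.36247686/8.68)*100 = 3.6581 %


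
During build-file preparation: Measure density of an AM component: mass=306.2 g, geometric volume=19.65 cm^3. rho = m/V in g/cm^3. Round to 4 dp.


rho = 306.2 / 19.65 = 15.5827 g/cm^3


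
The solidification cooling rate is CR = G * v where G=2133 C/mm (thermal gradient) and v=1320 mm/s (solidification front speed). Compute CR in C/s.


CR = 2133 * 1320 = 2815560 C/s


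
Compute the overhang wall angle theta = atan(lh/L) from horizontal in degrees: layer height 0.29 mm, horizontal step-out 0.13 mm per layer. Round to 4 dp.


angle = atan(0.29/0.13) = 65.8545 degrees


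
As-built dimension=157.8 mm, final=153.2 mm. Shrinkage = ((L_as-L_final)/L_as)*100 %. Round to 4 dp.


Shrinkage = ((157.8-153.2)/157.8)*100 = 2.9151 %


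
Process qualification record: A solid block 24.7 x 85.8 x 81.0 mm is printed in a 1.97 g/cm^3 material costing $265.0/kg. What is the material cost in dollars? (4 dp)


V = 24.7 * 85.8 * 81.0 = 171660.06 mm^3 = 171.66006 cm^3
Mass = 171.66006 * 1.97 / 1000 = 0.33817032 kg
Cost = 0.33817032 * 265.0 = 89.6151 $


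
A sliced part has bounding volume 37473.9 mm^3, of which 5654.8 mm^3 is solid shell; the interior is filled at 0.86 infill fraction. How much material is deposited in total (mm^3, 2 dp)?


V_infill = (37473.9 - 5654.8) * 0.86 = 27364.43
V_total = 5654.8 + 27364.43 = 33019.23 mm^3


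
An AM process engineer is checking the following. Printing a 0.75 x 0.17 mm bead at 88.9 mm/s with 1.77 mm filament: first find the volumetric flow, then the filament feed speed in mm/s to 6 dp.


Q = 0.75 * 0.17 * 88.9 = 11.33475 mm^3/s
A_fil = pi*(1.77/2)^2 = 2.46057391 mm^2
v_feed = 11.33475 / 2.46057391 = 4.606547 mm/s


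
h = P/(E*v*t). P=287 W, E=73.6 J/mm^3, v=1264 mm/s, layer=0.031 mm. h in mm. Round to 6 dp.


h = 287 / (73.6*1264*0.031) = 0.099517 mm


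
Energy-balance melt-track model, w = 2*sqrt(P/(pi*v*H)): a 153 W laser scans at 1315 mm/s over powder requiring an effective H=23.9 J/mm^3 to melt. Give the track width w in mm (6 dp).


w = 2*sqrt(153/(pi*1315*23.9)) = 0.07873 mm


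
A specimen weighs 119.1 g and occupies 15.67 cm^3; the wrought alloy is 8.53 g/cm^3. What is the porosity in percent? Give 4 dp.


rho_part = 119.1 / 15.67 = 7.60051053 g/cm^3
Porosity = (1 - 7.60051053/8.53)*100 = 10.8967 %


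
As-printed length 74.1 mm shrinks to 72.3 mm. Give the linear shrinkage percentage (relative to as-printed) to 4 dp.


Shrinkage = ((74.1-72.3)/74.1)*100 = 2.4291 %


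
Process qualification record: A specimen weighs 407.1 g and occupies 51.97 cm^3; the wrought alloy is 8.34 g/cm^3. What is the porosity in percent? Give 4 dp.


rho_part = 407.1 / 51.97 = 7.8333654 g/cm^3
Porosity = (1 - 7.8333654/8.34)*100 = 6.0748 %


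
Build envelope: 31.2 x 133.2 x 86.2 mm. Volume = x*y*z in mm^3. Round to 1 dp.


V = 31.2 * 133.2 * 86.2 = 358233.4 mm^3


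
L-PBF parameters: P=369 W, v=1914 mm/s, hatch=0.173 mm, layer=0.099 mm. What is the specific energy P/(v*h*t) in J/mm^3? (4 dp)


Build rate = 1914 * 0.173 * 0.099 = 32.781078 mm^3/s
SE = 369 / 32.781078 = 11.2565 J/mm^3


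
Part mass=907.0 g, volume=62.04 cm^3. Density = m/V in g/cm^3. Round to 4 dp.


rho = 907.0 / 62.04 = 14.6196 g/cm^3


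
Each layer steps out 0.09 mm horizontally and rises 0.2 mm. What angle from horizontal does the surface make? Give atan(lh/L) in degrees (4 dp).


angle = atan(0.2/0.09) = 65.7723 degrees


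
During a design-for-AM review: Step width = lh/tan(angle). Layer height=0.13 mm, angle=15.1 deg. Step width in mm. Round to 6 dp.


step = 0.13 / tan(15.1) = 0.481801 mm


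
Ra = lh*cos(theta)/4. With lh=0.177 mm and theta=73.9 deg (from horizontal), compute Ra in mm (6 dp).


Ra = 0.177 * cos(73.9) / 4 = 0.012271 mm


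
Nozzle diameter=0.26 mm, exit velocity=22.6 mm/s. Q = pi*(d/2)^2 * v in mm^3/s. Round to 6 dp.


A = pi*(0.26/2)^2 = 0.05309292 mm^2
Q = 0.05309292 * 22.6 = 1.1999 mm^3/s


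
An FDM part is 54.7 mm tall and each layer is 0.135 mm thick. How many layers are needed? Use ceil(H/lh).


Layers = ceil(54.7/0.135) = 406


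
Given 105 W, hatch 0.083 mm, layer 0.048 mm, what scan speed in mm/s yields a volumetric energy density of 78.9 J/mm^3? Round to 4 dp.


v = 105 / (78.9*0.083*0.048) = 334.0358 mm/s


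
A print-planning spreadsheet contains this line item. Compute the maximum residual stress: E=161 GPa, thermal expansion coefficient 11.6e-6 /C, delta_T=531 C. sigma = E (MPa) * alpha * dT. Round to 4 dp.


sigma = 161*1000 * 11.6e-6 * 531 = 991.6956 MPa


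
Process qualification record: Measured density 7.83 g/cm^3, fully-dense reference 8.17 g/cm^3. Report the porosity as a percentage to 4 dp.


Porosity = (1-7.83/8.17)*100 = 4.1616 %


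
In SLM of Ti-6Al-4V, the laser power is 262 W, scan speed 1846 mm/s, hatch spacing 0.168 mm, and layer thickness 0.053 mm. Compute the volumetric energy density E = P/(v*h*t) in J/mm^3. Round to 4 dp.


E = 262 / (1846*0.168*0.053) = 15.9399 J/mm^3


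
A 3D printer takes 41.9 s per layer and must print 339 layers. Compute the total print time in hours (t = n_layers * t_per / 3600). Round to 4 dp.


t = 339 * 41.9 / 3600 = 3.9456 hrs


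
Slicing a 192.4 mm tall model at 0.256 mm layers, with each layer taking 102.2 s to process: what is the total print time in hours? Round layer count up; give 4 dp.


Layers = ceil(192.4/0.256) = 752
t = 752 * 102.2 / 3600 = 21.3484 hrs


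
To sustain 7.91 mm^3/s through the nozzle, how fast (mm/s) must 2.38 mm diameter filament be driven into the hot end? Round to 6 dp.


A = pi*(2.38/2)^2 = 4.448809
v = 7.91 / 4.448809 = 1.778004 mm/s


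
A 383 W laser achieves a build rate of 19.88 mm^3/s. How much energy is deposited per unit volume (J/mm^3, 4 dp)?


SE = 383 / 19.88 = 19.2656 J/mm^3


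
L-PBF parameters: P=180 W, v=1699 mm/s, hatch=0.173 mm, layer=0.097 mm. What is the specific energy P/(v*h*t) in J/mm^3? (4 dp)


Build rate = 1699 * 0.173 * 0.097 = 28.510919 mm^3/s
SE = 180 / 28.510919 = 6.3134 J/mm^3


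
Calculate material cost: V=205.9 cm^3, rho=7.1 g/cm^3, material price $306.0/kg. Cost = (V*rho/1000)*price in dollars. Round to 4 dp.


Mass = 205.9*7.1/1000 = 1.46189 kg
Cost = 1.46189 * 306.0 = 447.3383 $


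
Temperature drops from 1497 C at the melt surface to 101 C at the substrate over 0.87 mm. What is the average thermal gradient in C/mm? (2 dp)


G = (1497-101)/0.87 = 1604.6 C/mm


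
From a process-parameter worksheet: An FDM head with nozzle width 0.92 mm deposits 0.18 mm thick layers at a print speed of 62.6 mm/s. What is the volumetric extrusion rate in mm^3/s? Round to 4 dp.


Rate = 0.92 * 0.18 * 62.6 = 10.3666 mm^3/s


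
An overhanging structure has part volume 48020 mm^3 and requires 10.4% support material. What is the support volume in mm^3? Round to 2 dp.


V_support = 48020 * 0.104 = 4994.08 mm^3


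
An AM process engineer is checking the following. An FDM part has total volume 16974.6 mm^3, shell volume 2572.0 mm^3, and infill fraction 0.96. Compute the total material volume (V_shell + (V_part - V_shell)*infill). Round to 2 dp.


V_infill = (16974.6 - 2572.0) * 0.96 = 13826.5
V_total = 2572.0 + 13826.5 = 16398.5 mm^3


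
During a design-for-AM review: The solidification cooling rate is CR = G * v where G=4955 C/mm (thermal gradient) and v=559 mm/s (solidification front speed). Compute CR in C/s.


CR = 4955 * 559 = 2769845 C/s


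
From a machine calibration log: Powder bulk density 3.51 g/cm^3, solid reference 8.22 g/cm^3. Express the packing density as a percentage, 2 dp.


Packing = (3.51/8.22)*100 = 42.7 %


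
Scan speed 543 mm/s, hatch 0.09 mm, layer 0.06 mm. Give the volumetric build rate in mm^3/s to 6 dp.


Rate = 543 * 0.09 * 0.06 = 2.9322 mm^3/s


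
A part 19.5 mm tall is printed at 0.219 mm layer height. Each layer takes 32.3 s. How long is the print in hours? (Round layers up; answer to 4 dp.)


Layers = ceil(19.5/0.219) = 90
t = 90 * 32.3 / 3600 = 0.8075 hrs


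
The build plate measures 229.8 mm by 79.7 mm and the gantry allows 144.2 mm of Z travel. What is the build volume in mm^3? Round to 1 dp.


V = 229.8 * 79.7 * 144.2 = 2641031.7 mm^3


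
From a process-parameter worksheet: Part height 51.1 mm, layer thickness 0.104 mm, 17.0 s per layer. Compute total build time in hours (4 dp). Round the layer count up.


Layers = ceil(51.1/0.104) = 492
t = 492 * 17.0 / 3600 = 2.3233 hrs


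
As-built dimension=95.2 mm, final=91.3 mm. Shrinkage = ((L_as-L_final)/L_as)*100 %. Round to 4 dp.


Shrinkage = ((95.2-91.3)/95.2)*100 = 4.0966 %


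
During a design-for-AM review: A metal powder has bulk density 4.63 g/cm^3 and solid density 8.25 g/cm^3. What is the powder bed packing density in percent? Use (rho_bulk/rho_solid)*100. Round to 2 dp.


Packing = (4.63/8.25)*100 = 56.12 %


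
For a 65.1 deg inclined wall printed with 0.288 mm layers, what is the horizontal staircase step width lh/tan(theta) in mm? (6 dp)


step = 0.288 / tan(65.1) = 0.133685 mm


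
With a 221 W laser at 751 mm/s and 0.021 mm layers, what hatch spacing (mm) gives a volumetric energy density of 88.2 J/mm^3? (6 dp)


h = 221 / (88.2*751*0.021) = 0.158878 mm


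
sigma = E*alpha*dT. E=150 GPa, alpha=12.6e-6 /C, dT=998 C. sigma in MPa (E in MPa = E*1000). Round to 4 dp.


sigma = 150*1000 * 12.6e-6 * 998 = 1886.22 MPa


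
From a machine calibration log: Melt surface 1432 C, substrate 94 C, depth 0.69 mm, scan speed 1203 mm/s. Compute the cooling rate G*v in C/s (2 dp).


G = (1432-94)/0.69 = 1939.13043478 C/mm
CR = 1939.13043478 * 1203 = 2332773.91 C/s


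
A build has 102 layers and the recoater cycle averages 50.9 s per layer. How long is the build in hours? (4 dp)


t = 102 * 50.9 / 3600 = 1.4422 hrs


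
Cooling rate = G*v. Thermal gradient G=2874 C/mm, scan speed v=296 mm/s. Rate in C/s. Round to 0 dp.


CR = 2874 * 296 = 850704 C/s


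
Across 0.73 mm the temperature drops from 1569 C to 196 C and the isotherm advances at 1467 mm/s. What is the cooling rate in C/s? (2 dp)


G = (1569-196)/0.73 = 1880.82191781 C/mm
CR = 1880.82191781 * 1467 = 2759165.75 C/s


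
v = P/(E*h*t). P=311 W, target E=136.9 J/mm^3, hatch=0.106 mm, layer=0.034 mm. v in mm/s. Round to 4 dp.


v = 311 / (136.9*0.106*0.034) = 630.3361 mm/s


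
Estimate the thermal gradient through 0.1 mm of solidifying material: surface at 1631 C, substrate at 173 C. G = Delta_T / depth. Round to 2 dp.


G = (1631-173)/0.1 = 14580.0 C/mm


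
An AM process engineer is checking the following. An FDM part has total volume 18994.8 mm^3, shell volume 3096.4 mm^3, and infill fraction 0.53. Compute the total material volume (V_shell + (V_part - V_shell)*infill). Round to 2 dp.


V_infill = (18994.8 - 3096.4) * 0.53 = 8426.15
V_total = 3096.4 + 8426.15 = 11522.55 mm^3


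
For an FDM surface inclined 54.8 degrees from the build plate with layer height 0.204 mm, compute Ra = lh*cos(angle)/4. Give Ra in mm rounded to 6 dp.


Ra = 0.204 * cos(54.8) / 4 = 0.029398 mm


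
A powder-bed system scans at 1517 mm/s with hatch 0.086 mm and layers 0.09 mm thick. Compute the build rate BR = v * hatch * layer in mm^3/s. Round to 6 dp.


Rate = 1517 * 0.086 * 0.09 = 11.74158 mm^3/s


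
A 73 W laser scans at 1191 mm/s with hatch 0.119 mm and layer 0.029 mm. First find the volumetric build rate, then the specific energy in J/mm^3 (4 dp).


Build rate = 1191 * 0.119 * 0.029 = 4.110141 mm^3/s
SE = 73 / 4.110141 = 17.7609 J/mm^3


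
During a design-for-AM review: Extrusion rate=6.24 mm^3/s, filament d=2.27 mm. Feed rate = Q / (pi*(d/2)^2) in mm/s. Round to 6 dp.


A = pi*(2.27/2)^2 = 4.047078
v = 6.24 / 4.047078 = 1.541853 mm/s


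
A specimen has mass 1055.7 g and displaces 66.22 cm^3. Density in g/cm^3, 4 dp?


rho = 1055.7 / 66.22 = 15.9423 g/cm^3


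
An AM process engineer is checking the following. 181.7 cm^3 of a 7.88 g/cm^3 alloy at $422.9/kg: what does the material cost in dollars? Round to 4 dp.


Mass = 181.7*7.88/1000 = 1.431796 kg
Cost = 1.431796 * 422.9 = 605.5065 $


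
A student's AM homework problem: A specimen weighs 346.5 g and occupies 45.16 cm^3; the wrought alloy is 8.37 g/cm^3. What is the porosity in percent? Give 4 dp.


rho_part = 346.5 / 45.16 = 7.67271922 g/cm^3
Porosity = (1 - 7.67271922/8.37)*100 = 8.3307 %


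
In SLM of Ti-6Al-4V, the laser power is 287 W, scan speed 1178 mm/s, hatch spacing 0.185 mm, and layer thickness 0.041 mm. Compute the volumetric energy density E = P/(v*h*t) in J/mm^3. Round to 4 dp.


E = 287 / (1178*0.185*0.041) = 32.1204 J/mm^3


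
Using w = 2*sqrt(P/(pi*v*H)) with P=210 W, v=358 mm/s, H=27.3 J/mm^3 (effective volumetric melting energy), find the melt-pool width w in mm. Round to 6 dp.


w = 2*sqrt(210/(pi*358*27.3)) = 0.165402 mm


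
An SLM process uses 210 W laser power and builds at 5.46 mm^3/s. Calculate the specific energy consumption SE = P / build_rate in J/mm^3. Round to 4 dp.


SE = 210 / 5.46 = 38.4615 J/mm^3


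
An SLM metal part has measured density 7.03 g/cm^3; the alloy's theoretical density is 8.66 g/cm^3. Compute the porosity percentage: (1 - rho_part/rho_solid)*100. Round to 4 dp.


Porosity = (1-7.03/8.66)*100 = 18.8222 %


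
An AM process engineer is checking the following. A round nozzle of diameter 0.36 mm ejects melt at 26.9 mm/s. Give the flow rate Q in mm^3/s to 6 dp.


A = pi*(0.36/2)^2 = 0.1017876 mm^2
Q = 0.1017876 * 26.9 = 2.738086 mm^3/s


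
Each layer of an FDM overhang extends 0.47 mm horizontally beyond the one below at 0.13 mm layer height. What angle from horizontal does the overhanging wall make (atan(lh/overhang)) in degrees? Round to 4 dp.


angle = atan(0.13/0.47) = 15.4612 degrees


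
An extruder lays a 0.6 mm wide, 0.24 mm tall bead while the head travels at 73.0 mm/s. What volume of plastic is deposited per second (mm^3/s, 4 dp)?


Rate = 0.6 * 0.24 * 73.0 = 10.512 mm^3/s


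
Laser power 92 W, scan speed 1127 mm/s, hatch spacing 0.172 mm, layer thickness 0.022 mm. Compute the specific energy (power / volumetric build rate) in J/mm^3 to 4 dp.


Build rate = 1127 * 0.172 * 0.022 = 4.264568 mm^3/s
SE = 92 / 4.264568 = 21.5731 J/mm^3


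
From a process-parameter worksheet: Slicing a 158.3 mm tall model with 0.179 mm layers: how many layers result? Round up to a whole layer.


Layers = ceil(158.3/0.179) = 885


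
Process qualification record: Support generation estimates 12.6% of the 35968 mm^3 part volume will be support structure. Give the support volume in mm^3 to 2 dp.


V_support = 35968 * 0.126 = 4531.97 mm^3


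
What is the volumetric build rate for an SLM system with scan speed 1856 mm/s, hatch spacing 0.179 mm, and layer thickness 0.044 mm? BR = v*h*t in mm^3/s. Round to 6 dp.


Rate = 1856 * 0.179 * 0.044 = 14.617856 mm^3/s


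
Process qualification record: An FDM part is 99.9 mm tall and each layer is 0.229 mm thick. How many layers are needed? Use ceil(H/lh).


Layers = ceil(99.9/0.229) = 437


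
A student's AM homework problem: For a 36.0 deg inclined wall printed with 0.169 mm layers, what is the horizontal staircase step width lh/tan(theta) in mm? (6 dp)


step = 0.169 / tan(36.0) = 0.232609 mm


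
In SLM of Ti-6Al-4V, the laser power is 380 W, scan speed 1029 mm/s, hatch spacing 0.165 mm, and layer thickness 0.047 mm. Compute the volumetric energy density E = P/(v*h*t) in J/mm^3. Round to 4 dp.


E = 380 / (1029*0.165*0.047) = 47.6197 J/mm^3


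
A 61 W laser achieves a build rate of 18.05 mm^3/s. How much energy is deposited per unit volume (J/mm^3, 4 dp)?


SE = 61 / 18.05 = 3.3795 J/mm^3


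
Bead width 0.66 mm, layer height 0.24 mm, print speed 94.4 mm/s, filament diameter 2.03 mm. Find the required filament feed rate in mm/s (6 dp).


Q = 0.66 * 0.24 * 94.4 = 14.95296 mm^3/s
A_fil = pi*(2.03/2)^2 = 3.23654729 mm^2
v_feed = 14.95296 / 3.23654729 = 4.620034 mm/s


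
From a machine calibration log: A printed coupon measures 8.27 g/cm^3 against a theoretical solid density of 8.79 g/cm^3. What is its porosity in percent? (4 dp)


Porosity = (1-8.27/8.79)*100 = 5.9158 %


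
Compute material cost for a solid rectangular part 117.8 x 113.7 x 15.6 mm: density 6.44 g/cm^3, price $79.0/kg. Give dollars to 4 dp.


V = 117.8 * 113.7 * 15.6 = 208944.216 mm^3 = 208.944216 cm^3
Mass = 208.944216 * 6.44 / 1000 = 1.34560075 kg
Cost = 1.34560075 * 79.0 = 106.3025 $


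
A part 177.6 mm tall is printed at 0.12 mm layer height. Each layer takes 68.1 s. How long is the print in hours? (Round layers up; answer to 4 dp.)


Layers = ceil(177.6/0.12) = 1480
t = 1480 * 68.1 / 3600 = 27.9967 hrs


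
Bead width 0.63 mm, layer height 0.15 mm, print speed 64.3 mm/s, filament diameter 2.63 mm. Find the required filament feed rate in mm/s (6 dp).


Q = 0.63 * 0.15 * 64.3 = 6.07635 mm^3/s
A_fil = pi*(2.63/2)^2 = 5.43252056 mm^2
v_feed = 6.07635 / 5.43252056 = 1.118514 mm/s


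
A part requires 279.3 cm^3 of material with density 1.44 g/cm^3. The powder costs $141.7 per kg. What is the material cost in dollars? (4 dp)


Mass = 279.3*1.44/1000 = 0.402192 kg
Cost = 0.402192 * 141.7 = 56.9906 $


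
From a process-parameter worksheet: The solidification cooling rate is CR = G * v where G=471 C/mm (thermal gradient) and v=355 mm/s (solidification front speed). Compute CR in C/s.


CR = 471 * 355 = 167205 C/s


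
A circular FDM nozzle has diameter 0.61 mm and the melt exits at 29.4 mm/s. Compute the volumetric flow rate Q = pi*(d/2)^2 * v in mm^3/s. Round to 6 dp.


A = pi*(0.61/2)^2 = 0.29224666 mm^2
Q = 0.29224666 * 29.4 = 8.592052 mm^3/s


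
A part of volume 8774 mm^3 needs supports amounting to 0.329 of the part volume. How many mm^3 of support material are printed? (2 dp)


V_support = 8774 * 0.329 = 2886.65 mm^3


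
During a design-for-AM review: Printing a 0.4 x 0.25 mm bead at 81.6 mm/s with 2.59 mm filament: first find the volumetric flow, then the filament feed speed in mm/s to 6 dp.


Q = 0.4 * 0.25 * 81.6 = 8.16 mm^3/s
A_fil = pi*(2.59/2)^2 = 5.26852942 mm^2
v_feed = 8.16 / 5.26852942 = 1.548819 mm/s


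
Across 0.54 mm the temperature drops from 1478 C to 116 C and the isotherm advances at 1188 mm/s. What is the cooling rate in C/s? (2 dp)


G = (1478-116)/0.54 = 2522.22222222 C/mm
CR = 2522.22222222 * 1188 = 2996400.0 C/s


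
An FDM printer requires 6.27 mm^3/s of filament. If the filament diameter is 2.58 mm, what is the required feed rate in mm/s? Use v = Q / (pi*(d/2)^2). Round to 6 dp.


A = pi*(2.58/2)^2 = 5.227924
v = 6.27 / 5.227924 = 1.199329 mm/s


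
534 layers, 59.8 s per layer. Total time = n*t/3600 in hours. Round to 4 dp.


t = 534 * 59.8 / 3600 = 8.8703 hrs


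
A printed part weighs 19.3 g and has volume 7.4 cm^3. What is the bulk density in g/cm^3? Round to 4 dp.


rho = 19.3 / 7.4 = 2.6081 g/cm^3


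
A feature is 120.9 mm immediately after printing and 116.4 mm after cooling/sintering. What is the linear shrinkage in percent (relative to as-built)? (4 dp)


Shrinkage = ((120.9-116.4)/120.9)*100 = 3.7221 %


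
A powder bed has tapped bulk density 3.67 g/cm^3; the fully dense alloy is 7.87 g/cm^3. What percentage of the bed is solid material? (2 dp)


Packing = (3.67/7.87)*100 = 46.63 %


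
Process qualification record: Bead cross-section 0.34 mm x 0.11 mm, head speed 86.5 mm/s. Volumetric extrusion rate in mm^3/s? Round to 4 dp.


Rate = 0.34 * 0.11 * 86.5 = 3.2351 mm^3/s


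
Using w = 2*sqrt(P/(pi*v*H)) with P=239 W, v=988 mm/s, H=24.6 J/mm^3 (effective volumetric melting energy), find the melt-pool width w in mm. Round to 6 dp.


w = 2*sqrt(239/(pi*988*24.6)) = 0.111894 mm


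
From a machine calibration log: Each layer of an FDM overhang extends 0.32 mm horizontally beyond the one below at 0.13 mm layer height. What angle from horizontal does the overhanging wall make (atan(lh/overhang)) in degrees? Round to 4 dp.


angle = atan(0.13/0.32) = 22.1094 degrees


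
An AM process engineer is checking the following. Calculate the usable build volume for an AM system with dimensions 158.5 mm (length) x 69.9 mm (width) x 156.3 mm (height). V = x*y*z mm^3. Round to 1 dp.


V = 158.5 * 69.9 * 156.3 = 1731671.1 mm^3


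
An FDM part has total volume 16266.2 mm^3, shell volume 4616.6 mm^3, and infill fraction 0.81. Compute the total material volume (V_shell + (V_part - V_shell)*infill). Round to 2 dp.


V_infill = (16266.2 - 4616.6) * 0.81 = 9436.18
V_total = 4616.6 + 9436.18 = 14052.78 mm^3


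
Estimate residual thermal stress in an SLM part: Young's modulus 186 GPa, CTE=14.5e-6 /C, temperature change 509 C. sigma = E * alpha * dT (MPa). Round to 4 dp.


sigma = 186*1000 * 14.5e-6 * 509 = 1372.773 MPa


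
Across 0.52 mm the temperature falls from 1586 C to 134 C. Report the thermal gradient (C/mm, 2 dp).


G = (1586-134)/0.52 = 2792.31 C/mm


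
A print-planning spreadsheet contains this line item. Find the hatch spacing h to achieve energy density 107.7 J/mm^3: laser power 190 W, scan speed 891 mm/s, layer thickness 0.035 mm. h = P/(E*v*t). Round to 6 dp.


h = 190 / (107.7*891*0.035) = 0.056571 mm


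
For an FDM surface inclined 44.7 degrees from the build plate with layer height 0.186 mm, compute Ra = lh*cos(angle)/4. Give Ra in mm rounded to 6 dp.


Ra = 0.186 * cos(44.7) / 4 = 0.033052 mm


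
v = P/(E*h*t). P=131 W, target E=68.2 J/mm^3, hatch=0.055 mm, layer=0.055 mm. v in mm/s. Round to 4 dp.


v = 131 / (68.2*0.055*0.055) = 634.9822 mm/s


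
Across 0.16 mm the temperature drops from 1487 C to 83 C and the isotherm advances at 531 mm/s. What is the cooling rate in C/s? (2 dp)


G = (1487-83)/0.16 = 8775.0 C/mm
CR = 8775.0 * 531 = 4659525.0 C/s


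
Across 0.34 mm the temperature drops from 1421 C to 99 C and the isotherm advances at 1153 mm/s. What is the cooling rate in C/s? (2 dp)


G = (1421-99)/0.34 = 3888.23529412 C/mm
CR = 3888.23529412 * 1153 = 4483135.29 C/s


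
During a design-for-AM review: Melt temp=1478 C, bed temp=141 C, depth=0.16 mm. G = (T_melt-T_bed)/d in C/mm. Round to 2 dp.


G = (1478-141)/0.16 = 8356.25 C/mm


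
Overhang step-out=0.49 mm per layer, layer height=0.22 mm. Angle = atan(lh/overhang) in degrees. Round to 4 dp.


angle = atan(0.22/0.49) = 24.1791 degrees


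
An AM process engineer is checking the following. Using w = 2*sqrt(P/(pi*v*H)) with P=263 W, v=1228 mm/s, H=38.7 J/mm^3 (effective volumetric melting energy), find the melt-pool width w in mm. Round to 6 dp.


w = 2*sqrt(263/(pi*1228*38.7)) = 0.083942 mm


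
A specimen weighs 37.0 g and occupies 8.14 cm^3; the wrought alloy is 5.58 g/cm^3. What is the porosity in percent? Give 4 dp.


rho_part = 37.0 / 8.14 = 4.54545455 g/cm^3
Porosity = (1 - 4.54545455/5.58)*100 = 18.5402 %


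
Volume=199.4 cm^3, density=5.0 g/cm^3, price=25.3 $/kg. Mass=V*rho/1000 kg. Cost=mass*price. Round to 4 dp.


Mass = 199.4*5.0/1000 = 0.997 kg
Cost = 0.997 * 25.3 = 25.2241 $


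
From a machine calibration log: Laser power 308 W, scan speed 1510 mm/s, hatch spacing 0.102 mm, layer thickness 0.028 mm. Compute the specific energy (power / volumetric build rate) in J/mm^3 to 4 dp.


Build rate = 1510 * 0.102 * 0.028 = 4.31256 mm^3/s
SE = 308 / 4.31256 = 71.4193 J/mm^3


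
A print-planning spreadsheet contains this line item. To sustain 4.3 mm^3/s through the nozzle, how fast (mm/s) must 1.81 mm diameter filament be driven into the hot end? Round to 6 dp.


A = pi*(1.81/2)^2 = 2.573043
v = 4.3 / 2.573043 = 1.671173 mm/s


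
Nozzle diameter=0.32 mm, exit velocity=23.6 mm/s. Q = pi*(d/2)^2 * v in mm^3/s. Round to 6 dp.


A = pi*(0.32/2)^2 = 0.08042477 mm^2
Q = 0.08042477 * 23.6 = 1.898025 mm^3/s


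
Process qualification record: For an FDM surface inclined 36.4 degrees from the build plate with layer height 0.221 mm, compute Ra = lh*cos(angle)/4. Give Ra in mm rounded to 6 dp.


Ra = 0.221 * cos(36.4) / 4 = 0.04447 mm


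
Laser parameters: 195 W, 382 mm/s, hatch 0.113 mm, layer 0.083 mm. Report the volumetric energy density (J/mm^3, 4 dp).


E = 195 / (382*0.113*0.083) = 54.427 J/mm^3


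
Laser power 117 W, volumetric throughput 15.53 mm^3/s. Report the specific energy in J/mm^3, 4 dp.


SE = 117 / 15.53 = 7.5338 J/mm^3


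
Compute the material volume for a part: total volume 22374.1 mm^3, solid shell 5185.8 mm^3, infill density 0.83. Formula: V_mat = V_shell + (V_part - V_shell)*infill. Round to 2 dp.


V_infill = (22374.1 - 5185.8) * 0.83 = 14266.29
V_total = 5185.8 + 14266.29 = 19452.09 mm^3


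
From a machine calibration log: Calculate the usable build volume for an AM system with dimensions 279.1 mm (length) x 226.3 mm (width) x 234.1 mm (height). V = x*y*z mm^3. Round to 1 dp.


V = 279.1 * 226.3 * 234.1 = 14785833.3 mm^3


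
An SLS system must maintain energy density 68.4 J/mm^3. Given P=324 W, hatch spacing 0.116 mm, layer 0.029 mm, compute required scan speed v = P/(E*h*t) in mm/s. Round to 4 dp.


v = 324 / (68.4*0.116*0.029) = 1408.0981 mm/s


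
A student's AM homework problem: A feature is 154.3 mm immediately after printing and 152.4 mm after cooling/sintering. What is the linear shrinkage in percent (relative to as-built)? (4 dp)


Shrinkage = ((154.3-152.4)/154.3)*100 = 1.2314 %


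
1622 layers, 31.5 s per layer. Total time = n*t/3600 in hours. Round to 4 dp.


t = 1622 * 31.5 / 3600 = 14.1925 hrs


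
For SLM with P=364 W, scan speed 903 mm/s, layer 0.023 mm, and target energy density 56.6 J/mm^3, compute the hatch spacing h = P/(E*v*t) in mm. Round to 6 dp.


h = 364 / (56.6*903*0.023) = 0.309649 mm


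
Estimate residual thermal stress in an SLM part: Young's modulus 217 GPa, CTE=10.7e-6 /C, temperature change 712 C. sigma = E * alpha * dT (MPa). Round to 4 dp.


sigma = 217*1000 * 10.7e-6 * 712 = 1653.1928 MPa


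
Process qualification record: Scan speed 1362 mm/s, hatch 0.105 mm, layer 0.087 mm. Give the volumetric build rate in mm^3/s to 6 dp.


Rate = 1362 * 0.105 * 0.087 = 12.44187 mm^3/s


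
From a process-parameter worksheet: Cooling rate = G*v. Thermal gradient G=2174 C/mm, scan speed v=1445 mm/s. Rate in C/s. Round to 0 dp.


CR = 2174 * 1445 = 3141430 C/s


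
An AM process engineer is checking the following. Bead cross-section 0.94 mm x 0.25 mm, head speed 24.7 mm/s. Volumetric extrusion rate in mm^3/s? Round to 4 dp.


Rate = 0.94 * 0.25 * 24.7 = 5.8045 mm^3/s


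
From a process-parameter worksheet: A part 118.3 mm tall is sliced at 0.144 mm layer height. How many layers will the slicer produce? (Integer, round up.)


Layers = ceil(118.3/0.144) = 822


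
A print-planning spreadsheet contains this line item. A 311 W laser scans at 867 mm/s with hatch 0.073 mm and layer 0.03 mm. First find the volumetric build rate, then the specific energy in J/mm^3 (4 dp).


Build rate = 867 * 0.073 * 0.03 = 1.89873 mm^3/s
SE = 311 / 1.89873 = 163.7937 J/mm^3


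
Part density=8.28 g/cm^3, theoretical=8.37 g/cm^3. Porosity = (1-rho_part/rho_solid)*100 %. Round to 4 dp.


Porosity = (1-8.28/8.37)*100 = 1.0753 %


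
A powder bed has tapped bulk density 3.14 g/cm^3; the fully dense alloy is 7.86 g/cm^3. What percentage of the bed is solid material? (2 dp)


Packing = (3.14/7.86)*100 = 39.95 %


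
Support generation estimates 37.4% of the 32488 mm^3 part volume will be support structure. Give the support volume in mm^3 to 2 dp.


V_support = 32488 * 0.374 = 12150.51 mm^3


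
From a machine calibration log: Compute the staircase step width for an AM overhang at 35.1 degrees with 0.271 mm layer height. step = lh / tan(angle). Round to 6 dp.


step = 0.271 / tan(35.1) = 0.385594 mm
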